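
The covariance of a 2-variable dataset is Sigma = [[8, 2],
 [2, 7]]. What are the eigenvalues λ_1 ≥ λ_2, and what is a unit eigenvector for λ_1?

Step 1 — characteristic polynomial of 2×2 Sigma:
  det(Sigma - λI) = λ² - trace · λ + det = 0.
  trace = 8 + 7 = 15, det = 8·7 - (2)² = 52.
Step 2 — discriminant:
  Δ = trace² - 4·det = 225 - 208 = 17.
Step 3 — eigenvalues:
  λ = (trace ± √Δ)/2 = (15 ± 4.1231)/2,
  λ_1 = 9.5616,  λ_2 = 5.4384.

Step 4 — unit eigenvector for λ_1: solve (Sigma - λ_1 I)v = 0. First row:
  (8 - 9.5616)·v_x + (2)·v_y = 0, i.e. (-1.5616)·v_x + (2)·v_y = 0,
  so v ∝ (b, λ_1 - a) = (2, 1.5616) = u.
  ||u|| = √((2)² + (1.5616)²) = √(6.4384) ≈ 2.5374,
  v_1 = u/||u|| ≈ (0.7882, 0.6154) (||v_1|| = 1).

λ_1 = 9.5616,  λ_2 = 5.4384;  v_1 ≈ (0.7882, 0.6154)


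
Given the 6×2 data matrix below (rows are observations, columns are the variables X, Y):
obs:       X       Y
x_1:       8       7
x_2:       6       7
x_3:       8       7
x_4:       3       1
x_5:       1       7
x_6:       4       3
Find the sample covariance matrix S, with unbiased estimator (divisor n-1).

Step 1 — column means:
  mean(X) = (8 + 6 + 8 + 3 + 1 + 4) / 6 = 30/6 = 5
  mean(Y) = (7 + 7 + 7 + 1 + 7 + 3) / 6 = 32/6 = 5.3333

Step 2 — sample covariance S[i,j] = (1/(n-1)) · Σ_k (x_{k,i} - mean_i) · (x_{k,j} - mean_j), with n-1 = 5.
  S[X,X] = ((3)·(3) + (1)·(1) + (3)·(3) + (-2)·(-2) + (-4)·(-4) + (-1)·(-1)) / 5 = 40/5 = 8
  S[X,Y] = ((3)·(1.6667) + (1)·(1.6667) + (3)·(1.6667) + (-2)·(-4.3333) + (-4)·(1.6667) + (-1)·(-2.3333)) / 5 = 16/5 = 3.2
  S[Y,Y] = ((1.6667)·(1.6667) + (1.6667)·(1.6667) + (1.6667)·(1.6667) + (-4.3333)·(-4.3333) + (1.6667)·(1.6667) + (-2.3333)·(-2.3333)) / 5 = 35.3333/5 = 7.0667

S is symmetric (S[j,i] = S[i,j]). Assembling:

S = [[8, 3.2],
 [3.2, 7.0667]]


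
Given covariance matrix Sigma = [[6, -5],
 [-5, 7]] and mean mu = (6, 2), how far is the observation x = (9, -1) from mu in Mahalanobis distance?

Step 1 — centre the observation: (x - mu) = (3, -3).

Step 2 — invert Sigma. det(Sigma) = 6·7 - (-5)² = 17.
  Sigma^{-1} = (1/det) · [[d, -b], [-b, a]] = [[0.4118, 0.2941],
 [0.2941, 0.3529]].

Step 3 — form the quadratic (x - mu)^T · Sigma^{-1} · (x - mu):
  Sigma^{-1} · (x - mu) = (0.3529, -0.1765).
  (x - mu)^T · [Sigma^{-1} · (x - mu)] = (3)·(0.3529) + (-3)·(-0.1765) = 1.5882.

Step 4 — take square root: d = √(1.5882) ≈ 1.2603.

d(x, mu) = √(1.5882) ≈ 1.2603


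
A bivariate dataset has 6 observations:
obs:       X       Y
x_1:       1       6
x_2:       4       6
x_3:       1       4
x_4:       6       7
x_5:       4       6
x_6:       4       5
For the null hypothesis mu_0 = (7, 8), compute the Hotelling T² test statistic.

Step 1 — sample mean vector:
  mean(X) = (1 + 4 + 1 + 6 + 4 + 4) / 6 = 20/6 = 3.3333
  mean(Y) = (6 + 6 + 4 + 7 + 6 + 5) / 6 = 34/6 = 5.6667
  x̄ = (3.3333, 5.6667),  deviation x̄ - mu_0 = (3.3333, 5.6667) - (7, 8) = (-3.6667, -2.3333).

Step 2 — sample covariance matrix, S[i,j] = (1/(n-1)) · Σ_k (x_{k,i} - mean_i) · (x_{k,j} - mean_j), divisor n-1 = 5:
  S[X,X] = ((-2.3333)·(-2.3333) + (0.6667)·(0.6667) + (-2.3333)·(-2.3333) + (2.6667)·(2.6667) + (0.6667)·(0.6667) + (0.6667)·(0.6667)) / 5 = 19.3333/5 = 3.8667
  S[X,Y] = ((-2.3333)·(0.3333) + (0.6667)·(0.3333) + (-2.3333)·(-1.6667) + (2.6667)·(1.3333) + (0.6667)·(0.3333) + (0.6667)·(-0.6667)) / 5 = 6.6667/5 = 1.3333
  S[Y,Y] = ((0.3333)·(0.3333) + (0.3333)·(0.3333) + (-1.6667)·(-1.6667) + (1.3333)·(1.3333) + (0.3333)·(0.3333) + (-0.6667)·(-0.6667)) / 5 = 5.3333/5 = 1.0667
  S = [[3.8667, 1.3333],
 [1.3333, 1.0667]].

Step 3 — invert S. det(S) = 3.8667·1.0667 - (1.3333)² = 2.3467.
  S^{-1} = (1/det) · [[d, -b], [-b, a]] = [[0.4545, -0.5682],
 [-0.5682, 1.6477]].

Step 4 — quadratic form (x̄ - mu_0)^T · S^{-1} · (x̄ - mu_0):
  S^{-1} · (x̄ - mu_0) = (-0.3409, -1.7614),
  (x̄ - mu_0)^T · [...] = (-3.6667)·(-0.3409) + (-2.3333)·(-1.7614) = 5.3598.

Step 5 — scale by n: T² = 6 · 5.3598 = 32.1591.

T² ≈ 32.1591


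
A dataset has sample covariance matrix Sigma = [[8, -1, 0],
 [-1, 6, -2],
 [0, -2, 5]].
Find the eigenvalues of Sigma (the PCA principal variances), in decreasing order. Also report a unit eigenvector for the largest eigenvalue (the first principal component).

Step 1 — characteristic polynomial p(λ) = det(λI - Sigma) = λ³ - tr·λ² + c_1·λ - det, where tr = trace, c_1 = sum of the principal 2×2 minors, det = det(Sigma):
  tr = 8 + 6 + 5 = 19,
  c_1 = (8·6 - (-1)²) + (8·5 - (0)²) + (6·5 - (-2)²) = 47 + 40 + 26 = 113,
  det = 8·(6·5 - (-2)²) - (-1)·((-1)·5 - (-2)·(0)) + (0)·((-1)·(-2) - 6·(0)) = 8·(26) - (-1)·(-5) + (0)·(2) = 203.
  So p(λ) = λ³ - 19λ² + 113λ - 203.
Step 2 — look for an integer root (rational root theorem: any rational root is an integer divisor of 203). Testing λ = 7:
  p(7) = 343 - 931 + 791 - 203 = 0  ✓
  Dividing out (λ - 7): p(λ) = (λ - 7)(λ² - 12λ + 29).
Step 3 — remaining eigenvalues from the quadratic λ² - 12λ + 29 = 0:
  Δ = 12² - 4·29 = 144 - 116 = 28,  λ = (12 ± √28)/2 = (12 ± 5.2915)/2 ≈ 8.6458 or 3.3542.
  Sorted: λ_1 = 8.6458,  λ_2 = 7,  λ_3 = 3.3542  (check: sum = 19 = tr ✓).

Step 4 — unit eigenvector for λ_1 ≈ 8.6458: v spans the null space of (Sigma - λ_1 I), whose rows are
  r_1 = (-0.6458, -1, 0),  r_2 = (-1, -2.6458, -2),  r_3 = (0, -2, -3.6458).
  v is orthogonal to every row, so take v ∝ r_1 × r_2 = ((-1)·(-2) - (0)·(-2.6458), (0)·(-1) - (-0.6458)·(-2), (-0.6458)·(-2.6458) - (-1)·(-1)) ≈ (2, -1.2915, 0.7085).
  Let u = (2, -1.2915, 0.7085).
  ||u|| = √((2)² + (-1.2915)² + (0.7085)²) = √(6.1699) ≈ 2.4839,  v_1 = u/||u|| ≈ (0.8052, -0.5199, 0.2852) (||v_1|| = 1).

λ_1 = 8.6458,  λ_2 = 7,  λ_3 = 3.3542;  v_1 ≈ (0.8052, -0.5199, 0.2852)


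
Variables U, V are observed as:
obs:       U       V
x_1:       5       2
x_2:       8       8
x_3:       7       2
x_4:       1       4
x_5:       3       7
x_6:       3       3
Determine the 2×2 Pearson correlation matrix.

Step 1 — column means:
  mean(U) = (5 + 8 + 7 + 1 + 3 + 3) / 6 = 27/6 = 4.5
  mean(V) = (2 + 8 + 2 + 4 + 7 + 3) / 6 = 26/6 = 4.3333

Step 2 — sample variances and covariances s[i,j] = (1/(n-1)) · Σ_k (x_{k,i} - mean_i) · (x_{k,j} - mean_j), with n-1 = 5:
  s[U,U] = ((0.5)·(0.5) + (3.5)·(3.5) + (2.5)·(2.5) + (-3.5)·(-3.5) + (-1.5)·(-1.5) + (-1.5)·(-1.5)) / 5 = 35.5/5 = 7.1
  s[U,V] = ((0.5)·(-2.3333) + (3.5)·(3.6667) + (2.5)·(-2.3333) + (-3.5)·(-0.3333) + (-1.5)·(2.6667) + (-1.5)·(-1.3333)) / 5 = 5/5 = 1
  s[V,V] = ((-2.3333)·(-2.3333) + (3.6667)·(3.6667) + (-2.3333)·(-2.3333) + (-0.3333)·(-0.3333) + (2.6667)·(2.6667) + (-1.3333)·(-1.3333)) / 5 = 33.3333/5 = 6.6667
  Sample standard deviations s_i = √(s[i,i]):
  s(U) = √(7.1) = 2.6646
  s(V) = √(6.6667) = 2.582

Step 3 — r_{ij} = s_{ij} / (s_i · s_j):
  r[U,U] = 1 (diagonal).
  r[U,V] = 1 / (2.6646 · 2.582) = 1 / 6.8799 = 0.1454
  r[V,V] = 1 (diagonal).

R is symmetric with unit diagonal. Assembling:

R = [[1, 0.1454],
 [0.1454, 1]]


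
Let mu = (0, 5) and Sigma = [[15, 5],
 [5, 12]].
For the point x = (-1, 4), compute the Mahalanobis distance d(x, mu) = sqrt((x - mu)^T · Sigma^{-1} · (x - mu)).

Step 1 — centre the observation: (x - mu) = (-1, -1).

Step 2 — invert Sigma. det(Sigma) = 15·12 - (5)² = 155.
  Sigma^{-1} = (1/det) · [[d, -b], [-b, a]] = [[0.0774, -0.0323],
 [-0.0323, 0.0968]].

Step 3 — form the quadratic (x - mu)^T · Sigma^{-1} · (x - mu):
  Sigma^{-1} · (x - mu) = (-0.0452, -0.0645).
  (x - mu)^T · [Sigma^{-1} · (x - mu)] = (-1)·(-0.0452) + (-1)·(-0.0645) = 0.1097.

Step 4 — take square root: d = √(0.1097) ≈ 0.3312.

d(x, mu) = √(0.1097) ≈ 0.3312


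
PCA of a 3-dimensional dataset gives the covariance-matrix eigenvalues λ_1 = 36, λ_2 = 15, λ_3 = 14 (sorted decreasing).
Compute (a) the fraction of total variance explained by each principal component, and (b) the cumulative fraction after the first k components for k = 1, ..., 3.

Step 1 — total variance = trace(Sigma) = Σ λ_i = 36 + 15 + 14 = 65.

Step 2 — fraction explained by component i = λ_i / Σ λ:
  PC1: 36/65 = 0.5538
  PC2: 15/65 = 0.2308
  PC3: 14/65 = 0.2154

Step 3 — cumulative fraction after k components = (λ_1 + ... + λ_k) / Σ λ:
  k = 1: 36/65 = 0.5538
  k = 2: (36 + 15)/65 = 51/65 = 0.7846
  k = 3: (36 + 15 + 14)/65 = 65/65 = 1

Summary (fraction, with percent):

explained: PC1 0.5538 (55.38%), PC2 0.2308 (23.08%), PC3 0.2154 (21.54%);  cumulative: 0.5538, 0.7846, 1


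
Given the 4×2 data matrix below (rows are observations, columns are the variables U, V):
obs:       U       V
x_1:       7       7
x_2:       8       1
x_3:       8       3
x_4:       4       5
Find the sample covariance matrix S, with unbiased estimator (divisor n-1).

Step 1 — column means:
  mean(U) = (7 + 8 + 8 + 4) / 4 = 27/4 = 6.75
  mean(V) = (7 + 1 + 3 + 5) / 4 = 16/4 = 4

Step 2 — sample covariance S[i,j] = (1/(n-1)) · Σ_k (x_{k,i} - mean_i) · (x_{k,j} - mean_j), with n-1 = 3.
  S[U,U] = ((0.25)·(0.25) + (1.25)·(1.25) + (1.25)·(1.25) + (-2.75)·(-2.75)) / 3 = 10.75/3 = 3.5833
  S[U,V] = ((0.25)·(3) + (1.25)·(-3) + (1.25)·(-1) + (-2.75)·(1)) / 3 = -7/3 = -2.3333
  S[V,V] = ((3)·(3) + (-3)·(-3) + (-1)·(-1) + (1)·(1)) / 3 = 20/3 = 6.6667

S is symmetric (S[j,i] = S[i,j]). Assembling:

S = [[3.5833, -2.3333],
 [-2.3333, 6.6667]]


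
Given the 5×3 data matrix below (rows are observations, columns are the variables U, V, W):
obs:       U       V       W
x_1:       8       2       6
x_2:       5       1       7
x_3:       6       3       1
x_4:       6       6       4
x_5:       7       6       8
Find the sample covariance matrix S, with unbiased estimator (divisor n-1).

Step 1 — column means:
  mean(U) = (8 + 5 + 6 + 6 + 7) / 5 = 32/5 = 6.4
  mean(V) = (2 + 1 + 3 + 6 + 6) / 5 = 18/5 = 3.6
  mean(W) = (6 + 7 + 1 + 4 + 8) / 5 = 26/5 = 5.2

Step 2 — sample covariance S[i,j] = (1/(n-1)) · Σ_k (x_{k,i} - mean_i) · (x_{k,j} - mean_j), with n-1 = 4.
  S[U,U] = ((1.6)·(1.6) + (-1.4)·(-1.4) + (-0.4)·(-0.4) + (-0.4)·(-0.4) + (0.6)·(0.6)) / 4 = 5.2/4 = 1.3
  S[U,V] = ((1.6)·(-1.6) + (-1.4)·(-2.6) + (-0.4)·(-0.6) + (-0.4)·(2.4) + (0.6)·(2.4)) / 4 = 1.8/4 = 0.45
  S[U,W] = ((1.6)·(0.8) + (-1.4)·(1.8) + (-0.4)·(-4.2) + (-0.4)·(-1.2) + (0.6)·(2.8)) / 4 = 2.6/4 = 0.65
  S[V,V] = ((-1.6)·(-1.6) + (-2.6)·(-2.6) + (-0.6)·(-0.6) + (2.4)·(2.4) + (2.4)·(2.4)) / 4 = 21.2/4 = 5.3
  S[V,W] = ((-1.6)·(0.8) + (-2.6)·(1.8) + (-0.6)·(-4.2) + (2.4)·(-1.2) + (2.4)·(2.8)) / 4 = 0.4/4 = 0.1
  S[W,W] = ((0.8)·(0.8) + (1.8)·(1.8) + (-4.2)·(-4.2) + (-1.2)·(-1.2) + (2.8)·(2.8)) / 4 = 30.8/4 = 7.7

S is symmetric (S[j,i] = S[i,j]). Assembling:

S = [[1.3, 0.45, 0.65],
 [0.45, 5.3, 0.1],
 [0.65, 0.1, 7.7]]


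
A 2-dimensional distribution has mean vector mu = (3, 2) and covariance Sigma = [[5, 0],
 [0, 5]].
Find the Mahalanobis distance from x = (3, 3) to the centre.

Step 1 — centre the observation: (x - mu) = (0, 1).

Step 2 — invert Sigma. det(Sigma) = 5·5 - (0)² = 25.
  Sigma^{-1} = (1/det) · [[d, -b], [-b, a]] = [[0.2, 0],
 [0, 0.2]].

Step 3 — form the quadratic (x - mu)^T · Sigma^{-1} · (x - mu):
  Sigma^{-1} · (x - mu) = (0, 0.2).
  (x - mu)^T · [Sigma^{-1} · (x - mu)] = (0)·(0) + (1)·(0.2) = 0.2.

Step 4 — take square root: d = √(0.2) ≈ 0.4472.

d(x, mu) = √(0.2) ≈ 0.4472


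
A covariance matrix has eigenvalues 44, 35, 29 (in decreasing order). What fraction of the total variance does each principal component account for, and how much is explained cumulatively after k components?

Step 1 — total variance = trace(Sigma) = Σ λ_i = 44 + 35 + 29 = 108.

Step 2 — fraction explained by component i = λ_i / Σ λ:
  PC1: 44/108 = 0.4074
  PC2: 35/108 = 0.3241
  PC3: 29/108 = 0.2685

Step 3 — cumulative fraction after k components = (λ_1 + ... + λ_k) / Σ λ:
  k = 1: 44/108 = 0.4074
  k = 2: (44 + 35)/108 = 79/108 = 0.7315
  k = 3: (44 + 35 + 29)/108 = 108/108 = 1

Summary (fraction, with percent):

explained: PC1 0.4074 (40.74%), PC2 0.3241 (32.41%), PC3 0.2685 (26.85%);  cumulative: 0.4074, 0.7315, 1


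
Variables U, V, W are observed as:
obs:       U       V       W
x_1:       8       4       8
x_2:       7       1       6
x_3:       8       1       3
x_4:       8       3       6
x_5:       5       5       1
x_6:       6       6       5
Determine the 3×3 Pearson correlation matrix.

Step 1 — column means:
  mean(U) = (8 + 7 + 8 + 8 + 5 + 6) / 6 = 42/6 = 7
  mean(V) = (4 + 1 + 1 + 3 + 5 + 6) / 6 = 20/6 = 3.3333
  mean(W) = (8 + 6 + 3 + 6 + 1 + 5) / 6 = 29/6 = 4.8333

Step 2 — sample variances and covariances s[i,j] = (1/(n-1)) · Σ_k (x_{k,i} - mean_i) · (x_{k,j} - mean_j), with n-1 = 5:
  s[U,U] = ((1)·(1) + (0)·(0) + (1)·(1) + (1)·(1) + (-2)·(-2) + (-1)·(-1)) / 5 = 8/5 = 1.6
  s[U,V] = ((1)·(0.6667) + (0)·(-2.3333) + (1)·(-2.3333) + (1)·(-0.3333) + (-2)·(1.6667) + (-1)·(2.6667)) / 5 = -8/5 = -1.6
  s[U,W] = ((1)·(3.1667) + (0)·(1.1667) + (1)·(-1.8333) + (1)·(1.1667) + (-2)·(-3.8333) + (-1)·(0.1667)) / 5 = 10/5 = 2
  s[V,V] = ((0.6667)·(0.6667) + (-2.3333)·(-2.3333) + (-2.3333)·(-2.3333) + (-0.3333)·(-0.3333) + (1.6667)·(1.6667) + (2.6667)·(2.6667)) / 5 = 21.3333/5 = 4.2667
  s[V,W] = ((0.6667)·(3.1667) + (-2.3333)·(1.1667) + (-2.3333)·(-1.8333) + (-0.3333)·(1.1667) + (1.6667)·(-3.8333) + (2.6667)·(0.1667)) / 5 = -2.6667/5 = -0.5333
  s[W,W] = ((3.1667)·(3.1667) + (1.1667)·(1.1667) + (-1.8333)·(-1.8333) + (1.1667)·(1.1667) + (-3.8333)·(-3.8333) + (0.1667)·(0.1667)) / 5 = 30.8333/5 = 6.1667
  Sample standard deviations s_i = √(s[i,i]):
  s(U) = √(1.6) = 1.2649
  s(V) = √(4.2667) = 2.0656
  s(W) = √(6.1667) = 2.4833

Step 3 — r_{ij} = s_{ij} / (s_i · s_j):
  r[U,U] = 1 (diagonal).
  r[U,V] = -1.6 / (1.2649 · 2.0656) = -1.6 / 2.6128 = -0.6124
  r[U,W] = 2 / (1.2649 · 2.4833) = 2 / 3.1411 = 0.6367
  r[V,V] = 1 (diagonal).
  r[V,W] = -0.5333 / (2.0656 · 2.4833) = -0.5333 / 5.1294 = -0.104
  r[W,W] = 1 (diagonal).

R is symmetric with unit diagonal. Assembling:

R = [[1, -0.6124, 0.6367],
 [-0.6124, 1, -0.104],
 [0.6367, -0.104, 1]]


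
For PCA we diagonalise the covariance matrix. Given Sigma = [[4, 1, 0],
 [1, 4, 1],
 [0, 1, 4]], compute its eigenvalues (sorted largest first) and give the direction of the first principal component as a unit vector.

Step 1 — characteristic polynomial p(λ) = det(λI - Sigma) = λ³ - tr·λ² + c_1·λ - det, where tr = trace, c_1 = sum of the principal 2×2 minors, det = det(Sigma):
  tr = 4 + 4 + 4 = 12,
  c_1 = (4·4 - (1)²) + (4·4 - (0)²) + (4·4 - (1)²) = 15 + 16 + 15 = 46,
  det = 4·(4·4 - (1)²) - (1)·((1)·4 - (1)·(0)) + (0)·((1)·(1) - 4·(0)) = 4·(15) - (1)·(4) + (0)·(1) = 56.
  So p(λ) = λ³ - 12λ² + 46λ - 56.
Step 2 — look for an integer root (rational root theorem: any rational root is an integer divisor of 56). Testing λ = 4:
  p(4) = 64 - 192 + 184 - 56 = 0  ✓
  Dividing out (λ - 4): p(λ) = (λ - 4)(λ² - 8λ + 14).
Step 3 — remaining eigenvalues from the quadratic λ² - 8λ + 14 = 0:
  Δ = 8² - 4·14 = 64 - 56 = 8,  λ = (8 ± √8)/2 = (8 ± 2.8284)/2 ≈ 5.4142 or 2.5858.
  Sorted: λ_1 = 5.4142,  λ_2 = 4,  λ_3 = 2.5858  (check: sum = 12 = tr ✓).

Step 4 — unit eigenvector for λ_1 ≈ 5.4142: v spans the null space of (Sigma - λ_1 I), whose rows are
  r_1 = (-1.4142, 1, 0),  r_2 = (1, -1.4142, 1),  r_3 = (0, 1, -1.4142).
  v is orthogonal to every row, so take v ∝ r_1 × r_2 = ((1)·(1) - (0)·(-1.4142), (0)·(1) - (-1.4142)·(1), (-1.4142)·(-1.4142) - (1)·(1)) ≈ (1, 1.4142, 1).
  Let u = (1, 1.4142, 1).
  ||u|| = √((1)² + (1.4142)² + (1)²) = √(4) ≈ 2,  v_1 = u/||u|| ≈ (0.5, 0.7071, 0.5) (||v_1|| = 1).

λ_1 = 5.4142,  λ_2 = 4,  λ_3 = 2.5858;  v_1 ≈ (0.5, 0.7071, 0.5)


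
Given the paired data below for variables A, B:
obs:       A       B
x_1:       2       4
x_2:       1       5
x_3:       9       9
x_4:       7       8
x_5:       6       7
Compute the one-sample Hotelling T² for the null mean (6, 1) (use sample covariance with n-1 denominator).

Step 1 — sample mean vector:
  mean(A) = (2 + 1 + 9 + 7 + 6) / 5 = 25/5 = 5
  mean(B) = (4 + 5 + 9 + 8 + 7) / 5 = 33/5 = 6.6
  x̄ = (5, 6.6),  deviation x̄ - mu_0 = (5, 6.6) - (6, 1) = (-1, 5.6).

Step 2 — sample covariance matrix, S[i,j] = (1/(n-1)) · Σ_k (x_{k,i} - mean_i) · (x_{k,j} - mean_j), divisor n-1 = 4:
  S[A,A] = ((-3)·(-3) + (-4)·(-4) + (4)·(4) + (2)·(2) + (1)·(1)) / 4 = 46/4 = 11.5
  S[A,B] = ((-3)·(-2.6) + (-4)·(-1.6) + (4)·(2.4) + (2)·(1.4) + (1)·(0.4)) / 4 = 27/4 = 6.75
  S[B,B] = ((-2.6)·(-2.6) + (-1.6)·(-1.6) + (2.4)·(2.4) + (1.4)·(1.4) + (0.4)·(0.4)) / 4 = 17.2/4 = 4.3
  S = [[11.5, 6.75],
 [6.75, 4.3]].

Step 3 — invert S. det(S) = 11.5·4.3 - (6.75)² = 3.8875.
  S^{-1} = (1/det) · [[d, -b], [-b, a]] = [[1.1061, -1.7363],
 [-1.7363, 2.9582]].

Step 4 — quadratic form (x̄ - mu_0)^T · S^{-1} · (x̄ - mu_0):
  S^{-1} · (x̄ - mu_0) = (-10.8296, 18.3023),
  (x̄ - mu_0)^T · [...] = (-1)·(-10.8296) + (5.6)·(18.3023) = 113.3222.

Step 5 — scale by n: T² = 5 · 113.3222 = 566.6109.

T² ≈ 566.6109


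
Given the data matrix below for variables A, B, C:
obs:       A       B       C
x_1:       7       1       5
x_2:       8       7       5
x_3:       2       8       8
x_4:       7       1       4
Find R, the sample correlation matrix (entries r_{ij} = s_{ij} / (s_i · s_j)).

Step 1 — column means:
  mean(A) = (7 + 8 + 2 + 7) / 4 = 24/4 = 6
  mean(B) = (1 + 7 + 8 + 1) / 4 = 17/4 = 4.25
  mean(C) = (5 + 5 + 8 + 4) / 4 = 22/4 = 5.5

Step 2 — sample variances and covariances s[i,j] = (1/(n-1)) · Σ_k (x_{k,i} - mean_i) · (x_{k,j} - mean_j), with n-1 = 3:
  s[A,A] = ((1)·(1) + (2)·(2) + (-4)·(-4) + (1)·(1)) / 3 = 22/3 = 7.3333
  s[A,B] = ((1)·(-3.25) + (2)·(2.75) + (-4)·(3.75) + (1)·(-3.25)) / 3 = -16/3 = -5.3333
  s[A,C] = ((1)·(-0.5) + (2)·(-0.5) + (-4)·(2.5) + (1)·(-1.5)) / 3 = -13/3 = -4.3333
  s[B,B] = ((-3.25)·(-3.25) + (2.75)·(2.75) + (3.75)·(3.75) + (-3.25)·(-3.25)) / 3 = 42.75/3 = 14.25
  s[B,C] = ((-3.25)·(-0.5) + (2.75)·(-0.5) + (3.75)·(2.5) + (-3.25)·(-1.5)) / 3 = 14.5/3 = 4.8333
  s[C,C] = ((-0.5)·(-0.5) + (-0.5)·(-0.5) + (2.5)·(2.5) + (-1.5)·(-1.5)) / 3 = 9/3 = 3
  Sample standard deviations s_i = √(s[i,i]):
  s(A) = √(7.3333) = 2.708
  s(B) = √(14.25) = 3.7749
  s(C) = √(3) = 1.7321

Step 3 — r_{ij} = s_{ij} / (s_i · s_j):
  r[A,A] = 1 (diagonal).
  r[A,B] = -5.3333 / (2.708 · 3.7749) = -5.3333 / 10.2225 = -0.5217
  r[A,C] = -4.3333 / (2.708 · 1.7321) = -4.3333 / 4.6904 = -0.9239
  r[B,B] = 1 (diagonal).
  r[B,C] = 4.8333 / (3.7749 · 1.7321) = 4.8333 / 6.5383 = 0.7392
  r[C,C] = 1 (diagonal).

R is symmetric with unit diagonal. Assembling:

R = [[1, -0.5217, -0.9239],
 [-0.5217, 1, 0.7392],
 [-0.9239, 0.7392, 1]]


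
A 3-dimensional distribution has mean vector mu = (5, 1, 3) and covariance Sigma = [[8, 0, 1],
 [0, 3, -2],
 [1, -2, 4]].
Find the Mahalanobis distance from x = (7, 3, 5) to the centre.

Step 1 — centre the observation: (x - mu) = (2, 2, 2).

Step 2 — invert Sigma (cofactor / det for 3×3, or solve directly):
  Sigma^{-1} = [[0.1311, -0.0328, -0.0492],
 [-0.0328, 0.5082, 0.2623],
 [-0.0492, 0.2623, 0.3934]].

Step 3 — form the quadratic (x - mu)^T · Sigma^{-1} · (x - mu):
  Sigma^{-1} · (x - mu) = (0.0984, 1.4754, 1.2131).
  (x - mu)^T · [Sigma^{-1} · (x - mu)] = (2)·(0.0984) + (2)·(1.4754) + (2)·(1.2131) = 5.5738.

Step 4 — take square root: d = √(5.5738) ≈ 2.3609.

d(x, mu) = √(5.5738) ≈ 2.3609


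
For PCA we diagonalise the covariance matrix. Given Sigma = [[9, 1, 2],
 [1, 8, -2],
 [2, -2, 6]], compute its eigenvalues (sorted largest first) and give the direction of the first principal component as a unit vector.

Step 1 — characteristic polynomial p(λ) = det(λI - Sigma) = λ³ - tr·λ² + c_1·λ - det, where tr = trace, c_1 = sum of the principal 2×2 minors, det = det(Sigma):
  tr = 9 + 8 + 6 = 23,
  c_1 = (9·8 - (1)²) + (9·6 - (2)²) + (8·6 - (-2)²) = 71 + 50 + 44 = 165,
  det = 9·(8·6 - (-2)²) - (1)·((1)·6 - (-2)·(2)) + (2)·((1)·(-2) - 8·(2)) = 9·(44) - (1)·(10) + (2)·(-18) = 350.
  So p(λ) = λ³ - 23λ² + 165λ - 350.
Step 2 — look for an integer root (rational root theorem: any rational root is an integer divisor of 350). Testing λ = 10:
  p(10) = 1000 - 2300 + 1650 - 350 = 0  ✓
  Dividing out (λ - 10): p(λ) = (λ - 10)(λ² - 13λ + 35).
Step 3 — remaining eigenvalues from the quadratic λ² - 13λ + 35 = 0:
  Δ = 13² - 4·35 = 169 - 140 = 29,  λ = (13 ± √29)/2 = (13 ± 5.3852)/2 ≈ 9.1926 or 3.8074.
  Sorted: λ_1 = 10,  λ_2 = 9.1926,  λ_3 = 3.8074  (check: sum = 23 = tr ✓).

Step 4 — unit eigenvector for λ_1 = 10: v spans the null space of (Sigma - λ_1 I), whose rows are
  r_1 = (-1, 1, 2),  r_2 = (1, -2, -2),  r_3 = (2, -2, -4).
  v is orthogonal to every row, so take v ∝ r_1 × r_2 = ((1)·(-2) - (2)·(-2), (2)·(1) - (-1)·(-2), (-1)·(-2) - (1)·(1)) = (2, 0, 1).
  Let u = (2, 0, 1).
  ||u|| = √((2)² + (0)² + (1)²) = √(5) ≈ 2.2361,  v_1 = u/||u|| ≈ (0.8944, 0, 0.4472) (||v_1|| = 1).

λ_1 = 10,  λ_2 = 9.1926,  λ_3 = 3.8074;  v_1 ≈ (0.8944, 0, 0.4472)


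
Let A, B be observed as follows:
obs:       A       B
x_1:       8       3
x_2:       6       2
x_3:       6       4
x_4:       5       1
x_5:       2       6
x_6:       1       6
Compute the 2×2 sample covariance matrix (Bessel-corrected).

Step 1 — column means:
  mean(A) = (8 + 6 + 6 + 5 + 2 + 1) / 6 = 28/6 = 4.6667
  mean(B) = (3 + 2 + 4 + 1 + 6 + 6) / 6 = 22/6 = 3.6667

Step 2 — sample covariance S[i,j] = (1/(n-1)) · Σ_k (x_{k,i} - mean_i) · (x_{k,j} - mean_j), with n-1 = 5.
  S[A,A] = ((3.3333)·(3.3333) + (1.3333)·(1.3333) + (1.3333)·(1.3333) + (0.3333)·(0.3333) + (-2.6667)·(-2.6667) + (-3.6667)·(-3.6667)) / 5 = 35.3333/5 = 7.0667
  S[A,B] = ((3.3333)·(-0.6667) + (1.3333)·(-1.6667) + (1.3333)·(0.3333) + (0.3333)·(-2.6667) + (-2.6667)·(2.3333) + (-3.6667)·(2.3333)) / 5 = -19.6667/5 = -3.9333
  S[B,B] = ((-0.6667)·(-0.6667) + (-1.6667)·(-1.6667) + (0.3333)·(0.3333) + (-2.6667)·(-2.6667) + (2.3333)·(2.3333) + (2.3333)·(2.3333)) / 5 = 21.3333/5 = 4.2667

S is symmetric (S[j,i] = S[i,j]). Assembling:

S = [[7.0667, -3.9333],
 [-3.9333, 4.2667]]


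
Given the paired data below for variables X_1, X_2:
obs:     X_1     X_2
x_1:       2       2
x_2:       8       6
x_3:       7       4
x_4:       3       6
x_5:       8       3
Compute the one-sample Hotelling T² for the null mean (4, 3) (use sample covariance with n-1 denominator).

Step 1 — sample mean vector:
  mean(X_1) = (2 + 8 + 7 + 3 + 8) / 5 = 28/5 = 5.6
  mean(X_2) = (2 + 6 + 4 + 6 + 3) / 5 = 21/5 = 4.2
  x̄ = (5.6, 4.2),  deviation x̄ - mu_0 = (5.6, 4.2) - (4, 3) = (1.6, 1.2).

Step 2 — sample covariance matrix, S[i,j] = (1/(n-1)) · Σ_k (x_{k,i} - mean_i) · (x_{k,j} - mean_j), divisor n-1 = 4:
  S[X_1,X_1] = ((-3.6)·(-3.6) + (2.4)·(2.4) + (1.4)·(1.4) + (-2.6)·(-2.6) + (2.4)·(2.4)) / 4 = 33.2/4 = 8.3
  S[X_1,X_2] = ((-3.6)·(-2.2) + (2.4)·(1.8) + (1.4)·(-0.2) + (-2.6)·(1.8) + (2.4)·(-1.2)) / 4 = 4.4/4 = 1.1
  S[X_2,X_2] = ((-2.2)·(-2.2) + (1.8)·(1.8) + (-0.2)·(-0.2) + (1.8)·(1.8) + (-1.2)·(-1.2)) / 4 = 12.8/4 = 3.2
  S = [[8.3, 1.1],
 [1.1, 3.2]].

Step 3 — invert S. det(S) = 8.3·3.2 - (1.1)² = 25.35.
  S^{-1} = (1/det) · [[d, -b], [-b, a]] = [[0.1262, -0.0434],
 [-0.0434, 0.3274]].

Step 4 — quadratic form (x̄ - mu_0)^T · S^{-1} · (x̄ - mu_0):
  S^{-1} · (x̄ - mu_0) = (0.1499, 0.3235),
  (x̄ - mu_0)^T · [...] = (1.6)·(0.1499) + (1.2)·(0.3235) = 0.628.

Step 5 — scale by n: T² = 5 · 0.628 = 3.14.

T² ≈ 3.14


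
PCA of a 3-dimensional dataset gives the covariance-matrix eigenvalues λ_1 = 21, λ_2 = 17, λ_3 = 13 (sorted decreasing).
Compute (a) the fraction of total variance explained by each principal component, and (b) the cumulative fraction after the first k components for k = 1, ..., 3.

Step 1 — total variance = trace(Sigma) = Σ λ_i = 21 + 17 + 13 = 51.

Step 2 — fraction explained by component i = λ_i / Σ λ:
  PC1: 21/51 = 0.4118
  PC2: 17/51 = 0.3333
  PC3: 13/51 = 0.2549

Step 3 — cumulative fraction after k components = (λ_1 + ... + λ_k) / Σ λ:
  k = 1: 21/51 = 0.4118
  k = 2: (21 + 17)/51 = 38/51 = 0.7451
  k = 3: (21 + 17 + 13)/51 = 51/51 = 1

Summary (fraction, with percent):

explained: PC1 0.4118 (41.18%), PC2 0.3333 (33.33%), PC3 0.2549 (25.49%);  cumulative: 0.4118, 0.7451, 1


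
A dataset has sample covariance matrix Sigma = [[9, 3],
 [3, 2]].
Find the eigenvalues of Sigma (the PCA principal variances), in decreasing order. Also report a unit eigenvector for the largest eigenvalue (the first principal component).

Step 1 — characteristic polynomial of 2×2 Sigma:
  det(Sigma - λI) = λ² - trace · λ + det = 0.
  trace = 9 + 2 = 11, det = 9·2 - (3)² = 9.
Step 2 — discriminant:
  Δ = trace² - 4·det = 121 - 36 = 85.
Step 3 — eigenvalues:
  λ = (trace ± √Δ)/2 = (11 ± 9.2195)/2,
  λ_1 = 10.1098,  λ_2 = 0.8902.

Step 4 — unit eigenvector for λ_1: solve (Sigma - λ_1 I)v = 0. First row:
  (9 - 10.1098)·v_x + (3)·v_y = 0, i.e. (-1.1098)·v_x + (3)·v_y = 0,
  so v ∝ (b, λ_1 - a) = (3, 1.1098) = u.
  ||u|| = √((3)² + (1.1098)²) = √(10.2316) ≈ 3.1987,
  v_1 = u/||u|| ≈ (0.9379, 0.3469) (||v_1|| = 1).

λ_1 = 10.1098,  λ_2 = 0.8902;  v_1 ≈ (0.9379, 0.3469)


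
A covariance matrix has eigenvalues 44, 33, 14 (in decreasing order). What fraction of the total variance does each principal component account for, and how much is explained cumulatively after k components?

Step 1 — total variance = trace(Sigma) = Σ λ_i = 44 + 33 + 14 = 91.

Step 2 — fraction explained by component i = λ_i / Σ λ:
  PC1: 44/91 = 0.4835
  PC2: 33/91 = 0.3626
  PC3: 14/91 = 0.1538

Step 3 — cumulative fraction after k components = (λ_1 + ... + λ_k) / Σ λ:
  k = 1: 44/91 = 0.4835
  k = 2: (44 + 33)/91 = 77/91 = 0.8462
  k = 3: (44 + 33 + 14)/91 = 91/91 = 1

Summary (fraction, with percent):

explained: PC1 0.4835 (48.35%), PC2 0.3626 (36.26%), PC3 0.1538 (15.38%);  cumulative: 0.4835, 0.8462, 1


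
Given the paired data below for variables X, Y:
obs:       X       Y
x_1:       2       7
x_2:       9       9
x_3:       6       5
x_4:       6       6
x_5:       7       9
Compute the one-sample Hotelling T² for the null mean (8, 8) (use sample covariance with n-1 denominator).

Step 1 — sample mean vector:
  mean(X) = (2 + 9 + 6 + 6 + 7) / 5 = 30/5 = 6
  mean(Y) = (7 + 9 + 5 + 6 + 9) / 5 = 36/5 = 7.2
  x̄ = (6, 7.2),  deviation x̄ - mu_0 = (6, 7.2) - (8, 8) = (-2, -0.8).

Step 2 — sample covariance matrix, S[i,j] = (1/(n-1)) · Σ_k (x_{k,i} - mean_i) · (x_{k,j} - mean_j), divisor n-1 = 4:
  S[X,X] = ((-4)·(-4) + (3)·(3) + (0)·(0) + (0)·(0) + (1)·(1)) / 4 = 26/4 = 6.5
  S[X,Y] = ((-4)·(-0.2) + (3)·(1.8) + (0)·(-2.2) + (0)·(-1.2) + (1)·(1.8)) / 4 = 8/4 = 2
  S[Y,Y] = ((-0.2)·(-0.2) + (1.8)·(1.8) + (-2.2)·(-2.2) + (-1.2)·(-1.2) + (1.8)·(1.8)) / 4 = 12.8/4 = 3.2
  S = [[6.5, 2],
 [2, 3.2]].

Step 3 — invert S. det(S) = 6.5·3.2 - (2)² = 16.8.
  S^{-1} = (1/det) · [[d, -b], [-b, a]] = [[0.1905, -0.119],
 [-0.119, 0.3869]].

Step 4 — quadratic form (x̄ - mu_0)^T · S^{-1} · (x̄ - mu_0):
  S^{-1} · (x̄ - mu_0) = (-0.2857, -0.0714),
  (x̄ - mu_0)^T · [...] = (-2)·(-0.2857) + (-0.8)·(-0.0714) = 0.6286.

Step 5 — scale by n: T² = 5 · 0.6286 = 3.1429.

T² ≈ 3.1429


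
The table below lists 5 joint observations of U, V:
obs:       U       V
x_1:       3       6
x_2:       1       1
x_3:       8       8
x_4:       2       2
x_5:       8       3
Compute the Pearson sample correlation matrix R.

Step 1 — column means:
  mean(U) = (3 + 1 + 8 + 2 + 8) / 5 = 22/5 = 4.4
  mean(V) = (6 + 1 + 8 + 2 + 3) / 5 = 20/5 = 4

Step 2 — sample variances and covariances s[i,j] = (1/(n-1)) · Σ_k (x_{k,i} - mean_i) · (x_{k,j} - mean_j), with n-1 = 4:
  s[U,U] = ((-1.4)·(-1.4) + (-3.4)·(-3.4) + (3.6)·(3.6) + (-2.4)·(-2.4) + (3.6)·(3.6)) / 4 = 45.2/4 = 11.3
  s[U,V] = ((-1.4)·(2) + (-3.4)·(-3) + (3.6)·(4) + (-2.4)·(-2) + (3.6)·(-1)) / 4 = 23/4 = 5.75
  s[V,V] = ((2)·(2) + (-3)·(-3) + (4)·(4) + (-2)·(-2) + (-1)·(-1)) / 4 = 34/4 = 8.5
  Sample standard deviations s_i = √(s[i,i]):
  s(U) = √(11.3) = 3.3615
  s(V) = √(8.5) = 2.9155

Step 3 — r_{ij} = s_{ij} / (s_i · s_j):
  r[U,U] = 1 (diagonal).
  r[U,V] = 5.75 / (3.3615 · 2.9155) = 5.75 / 9.8005 = 0.5867
  r[V,V] = 1 (diagonal).

R is symmetric with unit diagonal. Assembling:

R = [[1, 0.5867],
 [0.5867, 1]]


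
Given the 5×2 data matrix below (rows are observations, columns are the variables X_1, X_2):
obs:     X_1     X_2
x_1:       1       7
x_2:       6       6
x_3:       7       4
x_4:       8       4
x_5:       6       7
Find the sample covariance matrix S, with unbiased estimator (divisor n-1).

Step 1 — column means:
  mean(X_1) = (1 + 6 + 7 + 8 + 6) / 5 = 28/5 = 5.6
  mean(X_2) = (7 + 6 + 4 + 4 + 7) / 5 = 28/5 = 5.6

Step 2 — sample covariance S[i,j] = (1/(n-1)) · Σ_k (x_{k,i} - mean_i) · (x_{k,j} - mean_j), with n-1 = 4.
  S[X_1,X_1] = ((-4.6)·(-4.6) + (0.4)·(0.4) + (1.4)·(1.4) + (2.4)·(2.4) + (0.4)·(0.4)) / 4 = 29.2/4 = 7.3
  S[X_1,X_2] = ((-4.6)·(1.4) + (0.4)·(0.4) + (1.4)·(-1.6) + (2.4)·(-1.6) + (0.4)·(1.4)) / 4 = -11.8/4 = -2.95
  S[X_2,X_2] = ((1.4)·(1.4) + (0.4)·(0.4) + (-1.6)·(-1.6) + (-1.6)·(-1.6) + (1.4)·(1.4)) / 4 = 9.2/4 = 2.3

S is symmetric (S[j,i] = S[i,j]). Assembling:

S = [[7.3, -2.95],
 [-2.95, 2.3]]


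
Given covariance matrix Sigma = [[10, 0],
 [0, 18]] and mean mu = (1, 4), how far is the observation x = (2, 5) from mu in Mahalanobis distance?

Step 1 — centre the observation: (x - mu) = (1, 1).

Step 2 — invert Sigma. det(Sigma) = 10·18 - (0)² = 180.
  Sigma^{-1} = (1/det) · [[d, -b], [-b, a]] = [[0.1, 0],
 [0, 0.0556]].

Step 3 — form the quadratic (x - mu)^T · Sigma^{-1} · (x - mu):
  Sigma^{-1} · (x - mu) = (0.1, 0.0556).
  (x - mu)^T · [Sigma^{-1} · (x - mu)] = (1)·(0.1) + (1)·(0.0556) = 0.1556.

Step 4 — take square root: d = √(0.1556) ≈ 0.3944.

d(x, mu) = √(0.1556) ≈ 0.3944


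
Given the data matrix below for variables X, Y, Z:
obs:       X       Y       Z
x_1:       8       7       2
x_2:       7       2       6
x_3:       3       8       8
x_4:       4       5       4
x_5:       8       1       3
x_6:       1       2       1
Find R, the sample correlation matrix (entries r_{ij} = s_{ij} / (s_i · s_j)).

Step 1 — column means:
  mean(X) = (8 + 7 + 3 + 4 + 8 + 1) / 6 = 31/6 = 5.1667
  mean(Y) = (7 + 2 + 8 + 5 + 1 + 2) / 6 = 25/6 = 4.1667
  mean(Z) = (2 + 6 + 8 + 4 + 3 + 1) / 6 = 24/6 = 4

Step 2 — sample variances and covariances s[i,j] = (1/(n-1)) · Σ_k (x_{k,i} - mean_i) · (x_{k,j} - mean_j), with n-1 = 5:
  s[X,X] = ((2.8333)·(2.8333) + (1.8333)·(1.8333) + (-2.1667)·(-2.1667) + (-1.1667)·(-1.1667) + (2.8333)·(2.8333) + (-4.1667)·(-4.1667)) / 5 = 42.8333/5 = 8.5667
  s[X,Y] = ((2.8333)·(2.8333) + (1.8333)·(-2.1667) + (-2.1667)·(3.8333) + (-1.1667)·(0.8333) + (2.8333)·(-3.1667) + (-4.1667)·(-2.1667)) / 5 = -5.1667/5 = -1.0333
  s[X,Z] = ((2.8333)·(-2) + (1.8333)·(2) + (-2.1667)·(4) + (-1.1667)·(0) + (2.8333)·(-1) + (-4.1667)·(-3)) / 5 = -1/5 = -0.2
  s[Y,Y] = ((2.8333)·(2.8333) + (-2.1667)·(-2.1667) + (3.8333)·(3.8333) + (0.8333)·(0.8333) + (-3.1667)·(-3.1667) + (-2.1667)·(-2.1667)) / 5 = 42.8333/5 = 8.5667
  s[Y,Z] = ((2.8333)·(-2) + (-2.1667)·(2) + (3.8333)·(4) + (0.8333)·(0) + (-3.1667)·(-1) + (-2.1667)·(-3)) / 5 = 15/5 = 3
  s[Z,Z] = ((-2)·(-2) + (2)·(2) + (4)·(4) + (0)·(0) + (-1)·(-1) + (-3)·(-3)) / 5 = 34/5 = 6.8
  Sample standard deviations s_i = √(s[i,i]):
  s(X) = √(8.5667) = 2.9269
  s(Y) = √(8.5667) = 2.9269
  s(Z) = √(6.8) = 2.6077

Step 3 — r_{ij} = s_{ij} / (s_i · s_j):
  r[X,X] = 1 (diagonal).
  r[X,Y] = -1.0333 / (2.9269 · 2.9269) = -1.0333 / 8.5667 = -0.1206
  r[X,Z] = -0.2 / (2.9269 · 2.6077) = -0.2 / 7.6324 = -0.0262
  r[Y,Y] = 1 (diagonal).
  r[Y,Z] = 3 / (2.9269 · 2.6077) = 3 / 7.6324 = 0.3931
  r[Z,Z] = 1 (diagonal).

R is symmetric with unit diagonal. Assembling:

R = [[1, -0.1206, -0.0262],
 [-0.1206, 1, 0.3931],
 [-0.0262, 0.3931, 1]]


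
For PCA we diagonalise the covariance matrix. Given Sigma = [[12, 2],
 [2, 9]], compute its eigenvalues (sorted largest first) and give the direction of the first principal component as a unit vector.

Step 1 — characteristic polynomial of 2×2 Sigma:
  det(Sigma - λI) = λ² - trace · λ + det = 0.
  trace = 12 + 9 = 21, det = 12·9 - (2)² = 104.
Step 2 — discriminant:
  Δ = trace² - 4·det = 441 - 416 = 25.
Step 3 — eigenvalues:
  λ = (trace ± √Δ)/2 = (21 ± 5)/2,
  λ_1 = 13,  λ_2 = 8.

Step 4 — unit eigenvector for λ_1: solve (Sigma - λ_1 I)v = 0. First row:
  (12 - 13)·v_x + (2)·v_y = 0, i.e. (-1)·v_x + (2)·v_y = 0,
  so v ∝ (b, λ_1 - a) = (2, 1) = u.
  ||u|| = √((2)² + (1)²) = √(5) ≈ 2.2361,
  v_1 = u/||u|| ≈ (0.8944, 0.4472) (||v_1|| = 1).

λ_1 = 13,  λ_2 = 8;  v_1 ≈ (0.8944, 0.4472)


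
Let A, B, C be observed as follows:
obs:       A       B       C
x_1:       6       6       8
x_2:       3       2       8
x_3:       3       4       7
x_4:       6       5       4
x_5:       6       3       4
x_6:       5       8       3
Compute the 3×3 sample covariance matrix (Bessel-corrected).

Step 1 — column means:
  mean(A) = (6 + 3 + 3 + 6 + 6 + 5) / 6 = 29/6 = 4.8333
  mean(B) = (6 + 2 + 4 + 5 + 3 + 8) / 6 = 28/6 = 4.6667
  mean(C) = (8 + 8 + 7 + 4 + 4 + 3) / 6 = 34/6 = 5.6667

Step 2 — sample covariance S[i,j] = (1/(n-1)) · Σ_k (x_{k,i} - mean_i) · (x_{k,j} - mean_j), with n-1 = 5.
  S[A,A] = ((1.1667)·(1.1667) + (-1.8333)·(-1.8333) + (-1.8333)·(-1.8333) + (1.1667)·(1.1667) + (1.1667)·(1.1667) + (0.1667)·(0.1667)) / 5 = 10.8333/5 = 2.1667
  S[A,B] = ((1.1667)·(1.3333) + (-1.8333)·(-2.6667) + (-1.8333)·(-0.6667) + (1.1667)·(0.3333) + (1.1667)·(-1.6667) + (0.1667)·(3.3333)) / 5 = 6.6667/5 = 1.3333
  S[A,C] = ((1.1667)·(2.3333) + (-1.8333)·(2.3333) + (-1.8333)·(1.3333) + (1.1667)·(-1.6667) + (1.1667)·(-1.6667) + (0.1667)·(-2.6667)) / 5 = -8.3333/5 = -1.6667
  S[B,B] = ((1.3333)·(1.3333) + (-2.6667)·(-2.6667) + (-0.6667)·(-0.6667) + (0.3333)·(0.3333) + (-1.6667)·(-1.6667) + (3.3333)·(3.3333)) / 5 = 23.3333/5 = 4.6667
  S[B,C] = ((1.3333)·(2.3333) + (-2.6667)·(2.3333) + (-0.6667)·(1.3333) + (0.3333)·(-1.6667) + (-1.6667)·(-1.6667) + (3.3333)·(-2.6667)) / 5 = -10.6667/5 = -2.1333
  S[C,C] = ((2.3333)·(2.3333) + (2.3333)·(2.3333) + (1.3333)·(1.3333) + (-1.6667)·(-1.6667) + (-1.6667)·(-1.6667) + (-2.6667)·(-2.6667)) / 5 = 25.3333/5 = 5.0667

S is symmetric (S[j,i] = S[i,j]). Assembling:

S = [[2.1667, 1.3333, -1.6667],
 [1.3333, 4.6667, -2.1333],
 [-1.6667, -2.1333, 5.0667]]


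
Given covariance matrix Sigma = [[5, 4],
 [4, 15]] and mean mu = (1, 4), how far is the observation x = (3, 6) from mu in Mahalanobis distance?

Step 1 — centre the observation: (x - mu) = (2, 2).

Step 2 — invert Sigma. det(Sigma) = 5·15 - (4)² = 59.
  Sigma^{-1} = (1/det) · [[d, -b], [-b, a]] = [[0.2542, -0.0678],
 [-0.0678, 0.0847]].

Step 3 — form the quadratic (x - mu)^T · Sigma^{-1} · (x - mu):
  Sigma^{-1} · (x - mu) = (0.3729, 0.0339).
  (x - mu)^T · [Sigma^{-1} · (x - mu)] = (2)·(0.3729) + (2)·(0.0339) = 0.8136.

Step 4 — take square root: d = √(0.8136) ≈ 0.902.

d(x, mu) = √(0.8136) ≈ 0.902


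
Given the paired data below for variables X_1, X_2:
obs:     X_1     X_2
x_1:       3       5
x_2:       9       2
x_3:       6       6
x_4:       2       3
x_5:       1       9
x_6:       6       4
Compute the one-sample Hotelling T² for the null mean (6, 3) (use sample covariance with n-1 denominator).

Step 1 — sample mean vector:
  mean(X_1) = (3 + 9 + 6 + 2 + 1 + 6) / 6 = 27/6 = 4.5
  mean(X_2) = (5 + 2 + 6 + 3 + 9 + 4) / 6 = 29/6 = 4.8333
  x̄ = (4.5, 4.8333),  deviation x̄ - mu_0 = (4.5, 4.8333) - (6, 3) = (-1.5, 1.8333).

Step 2 — sample covariance matrix, S[i,j] = (1/(n-1)) · Σ_k (x_{k,i} - mean_i) · (x_{k,j} - mean_j), divisor n-1 = 5:
  S[X_1,X_1] = ((-1.5)·(-1.5) + (4.5)·(4.5) + (1.5)·(1.5) + (-2.5)·(-2.5) + (-3.5)·(-3.5) + (1.5)·(1.5)) / 5 = 45.5/5 = 9.1
  S[X_1,X_2] = ((-1.5)·(0.1667) + (4.5)·(-2.8333) + (1.5)·(1.1667) + (-2.5)·(-1.8333) + (-3.5)·(4.1667) + (1.5)·(-0.8333)) / 5 = -22.5/5 = -4.5
  S[X_2,X_2] = ((0.1667)·(0.1667) + (-2.8333)·(-2.8333) + (1.1667)·(1.1667) + (-1.8333)·(-1.8333) + (4.1667)·(4.1667) + (-0.8333)·(-0.8333)) / 5 = 30.8333/5 = 6.1667
  S = [[9.1, -4.5],
 [-4.5, 6.1667]].

Step 3 — invert S. det(S) = 9.1·6.1667 - (-4.5)² = 35.8667.
  S^{-1} = (1/det) · [[d, -b], [-b, a]] = [[0.1719, 0.1255],
 [0.1255, 0.2537]].

Step 4 — quadratic form (x̄ - mu_0)^T · S^{-1} · (x̄ - mu_0):
  S^{-1} · (x̄ - mu_0) = (-0.0279, 0.277),
  (x̄ - mu_0)^T · [...] = (-1.5)·(-0.0279) + (1.8333)·(0.277) = 0.5496.

Step 5 — scale by n: T² = 6 · 0.5496 = 3.2974.

T² ≈ 3.2974


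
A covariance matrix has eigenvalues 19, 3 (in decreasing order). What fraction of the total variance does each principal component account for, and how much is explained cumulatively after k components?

Step 1 — total variance = trace(Sigma) = Σ λ_i = 19 + 3 = 22.

Step 2 — fraction explained by component i = λ_i / Σ λ:
  PC1: 19/22 = 0.8636
  PC2: 3/22 = 0.1364

Step 3 — cumulative fraction after k components = (λ_1 + ... + λ_k) / Σ λ:
  k = 1: 19/22 = 0.8636
  k = 2: (19 + 3)/22 = 22/22 = 1

Summary (fraction, with percent):

explained: PC1 0.8636 (86.36%), PC2 0.1364 (13.64%);  cumulative: 0.8636, 1


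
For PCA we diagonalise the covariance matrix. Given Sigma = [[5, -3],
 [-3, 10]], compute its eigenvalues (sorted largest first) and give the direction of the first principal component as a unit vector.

Step 1 — characteristic polynomial of 2×2 Sigma:
  det(Sigma - λI) = λ² - trace · λ + det = 0.
  trace = 5 + 10 = 15, det = 5·10 - (-3)² = 41.
Step 2 — discriminant:
  Δ = trace² - 4·det = 225 - 164 = 61.
Step 3 — eigenvalues:
  λ = (trace ± √Δ)/2 = (15 ± 7.8102)/2,
  λ_1 = 11.4051,  λ_2 = 3.5949.

Step 4 — unit eigenvector for λ_1: solve (Sigma - λ_1 I)v = 0. First row:
  (5 - 11.4051)·v_x + (-3)·v_y = 0, i.e. (-6.4051)·v_x + (-3)·v_y = 0,
  so v ∝ (b, λ_1 - a) = (-3, 6.4051); multiply by -1 so the first entry is positive: u = (3, -6.4051).
  ||u|| = √((3)² + (-6.4051)²) = √(50.0256) ≈ 7.0729,
  v_1 = u/||u|| ≈ (0.4242, -0.9056) (||v_1|| = 1).

λ_1 = 11.4051,  λ_2 = 3.5949;  v_1 ≈ (0.4242, -0.9056)


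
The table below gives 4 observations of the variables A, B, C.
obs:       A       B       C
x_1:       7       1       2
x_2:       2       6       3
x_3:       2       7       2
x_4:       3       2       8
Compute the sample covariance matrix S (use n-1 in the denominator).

Step 1 — column means:
  mean(A) = (7 + 2 + 2 + 3) / 4 = 14/4 = 3.5
  mean(B) = (1 + 6 + 7 + 2) / 4 = 16/4 = 4
  mean(C) = (2 + 3 + 2 + 8) / 4 = 15/4 = 3.75

Step 2 — sample covariance S[i,j] = (1/(n-1)) · Σ_k (x_{k,i} - mean_i) · (x_{k,j} - mean_j), with n-1 = 3.
  S[A,A] = ((3.5)·(3.5) + (-1.5)·(-1.5) + (-1.5)·(-1.5) + (-0.5)·(-0.5)) / 3 = 17/3 = 5.6667
  S[A,B] = ((3.5)·(-3) + (-1.5)·(2) + (-1.5)·(3) + (-0.5)·(-2)) / 3 = -17/3 = -5.6667
  S[A,C] = ((3.5)·(-1.75) + (-1.5)·(-0.75) + (-1.5)·(-1.75) + (-0.5)·(4.25)) / 3 = -4.5/3 = -1.5
  S[B,B] = ((-3)·(-3) + (2)·(2) + (3)·(3) + (-2)·(-2)) / 3 = 26/3 = 8.6667
  S[B,C] = ((-3)·(-1.75) + (2)·(-0.75) + (3)·(-1.75) + (-2)·(4.25)) / 3 = -10/3 = -3.3333
  S[C,C] = ((-1.75)·(-1.75) + (-0.75)·(-0.75) + (-1.75)·(-1.75) + (4.25)·(4.25)) / 3 = 24.75/3 = 8.25

S is symmetric (S[j,i] = S[i,j]). Assembling:

S = [[5.6667, -5.6667, -1.5],
 [-5.6667, 8.6667, -3.3333],
 [-1.5, -3.3333, 8.25]]


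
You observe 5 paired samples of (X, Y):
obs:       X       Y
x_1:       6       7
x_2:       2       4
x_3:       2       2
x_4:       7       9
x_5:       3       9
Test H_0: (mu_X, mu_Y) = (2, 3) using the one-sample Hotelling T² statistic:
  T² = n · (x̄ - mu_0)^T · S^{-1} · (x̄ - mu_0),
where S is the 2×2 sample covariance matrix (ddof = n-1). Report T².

Step 1 — sample mean vector:
  mean(X) = (6 + 2 + 2 + 7 + 3) / 5 = 20/5 = 4
  mean(Y) = (7 + 4 + 2 + 9 + 9) / 5 = 31/5 = 6.2
  x̄ = (4, 6.2),  deviation x̄ - mu_0 = (4, 6.2) - (2, 3) = (2, 3.2).

Step 2 — sample covariance matrix, S[i,j] = (1/(n-1)) · Σ_k (x_{k,i} - mean_i) · (x_{k,j} - mean_j), divisor n-1 = 4:
  S[X,X] = ((2)·(2) + (-2)·(-2) + (-2)·(-2) + (3)·(3) + (-1)·(-1)) / 4 = 22/4 = 5.5
  S[X,Y] = ((2)·(0.8) + (-2)·(-2.2) + (-2)·(-4.2) + (3)·(2.8) + (-1)·(2.8)) / 4 = 20/4 = 5
  S[Y,Y] = ((0.8)·(0.8) + (-2.2)·(-2.2) + (-4.2)·(-4.2) + (2.8)·(2.8) + (2.8)·(2.8)) / 4 = 38.8/4 = 9.7
  S = [[5.5, 5],
 [5, 9.7]].

Step 3 — invert S. det(S) = 5.5·9.7 - (5)² = 28.35.
  S^{-1} = (1/det) · [[d, -b], [-b, a]] = [[0.3422, -0.1764],
 [-0.1764, 0.194]].

Step 4 — quadratic form (x̄ - mu_0)^T · S^{-1} · (x̄ - mu_0):
  S^{-1} · (x̄ - mu_0) = (0.1199, 0.2681),
  (x̄ - mu_0)^T · [...] = (2)·(0.1199) + (3.2)·(0.2681) = 1.0977.

Step 5 — scale by n: T² = 5 · 1.0977 = 5.4885.

T² ≈ 5.4885
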